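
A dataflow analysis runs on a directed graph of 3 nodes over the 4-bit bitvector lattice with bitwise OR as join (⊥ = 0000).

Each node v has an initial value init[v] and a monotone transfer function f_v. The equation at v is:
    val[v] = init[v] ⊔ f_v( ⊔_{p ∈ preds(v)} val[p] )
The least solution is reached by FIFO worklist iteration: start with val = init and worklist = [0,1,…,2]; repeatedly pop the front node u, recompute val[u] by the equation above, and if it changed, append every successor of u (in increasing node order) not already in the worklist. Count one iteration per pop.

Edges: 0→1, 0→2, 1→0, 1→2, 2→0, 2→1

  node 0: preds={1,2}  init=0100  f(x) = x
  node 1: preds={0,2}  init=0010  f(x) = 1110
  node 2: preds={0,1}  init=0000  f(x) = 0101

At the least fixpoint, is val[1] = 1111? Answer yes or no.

Trace (6 dequeues):
  [1] u=0 | in 0010 | out 0110 | prev 0100 | push {}
  [2] u=1 | in 0110 | out 1110 | prev 0010 | push {0}
  [3] u=2 | in 1110 | out 0101 | prev 0000 | push {1}
  [4] u=0 | in 1111 | out 1111 | prev 0110 | push {2}
  [5] u=1 | in 1111 | out 1110 | ==
  [6] u=2 | in 1111 | out 0101 | ==

Converged values:
  [0] 1111
  [1] 1110
  [2] 0101

no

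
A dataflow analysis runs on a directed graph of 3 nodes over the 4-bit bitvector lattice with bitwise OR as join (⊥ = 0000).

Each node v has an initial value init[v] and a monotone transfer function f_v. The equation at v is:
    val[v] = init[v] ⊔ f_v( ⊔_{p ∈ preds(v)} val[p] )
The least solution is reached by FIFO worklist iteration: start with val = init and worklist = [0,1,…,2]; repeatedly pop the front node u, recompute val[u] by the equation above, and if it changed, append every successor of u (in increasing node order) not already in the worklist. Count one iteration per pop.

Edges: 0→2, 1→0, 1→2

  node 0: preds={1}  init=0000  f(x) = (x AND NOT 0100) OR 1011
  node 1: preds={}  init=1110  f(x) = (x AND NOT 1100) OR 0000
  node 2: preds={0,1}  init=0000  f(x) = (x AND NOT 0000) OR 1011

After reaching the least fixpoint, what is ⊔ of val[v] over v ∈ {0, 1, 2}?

Iteration log — 3 steps:
  step 1. node 0  ⊔preds=1110  new=1011  old=0000  +wl: 
  step 2. node 1  ⊔preds=0000  new=1110  stable
  step 3. node 2  ⊔preds=1111  new=1111  old=0000  +wl: 

Least fixpoint reached:
  node 0: 1011
  node 1: 1110
  node 2: 1111

1111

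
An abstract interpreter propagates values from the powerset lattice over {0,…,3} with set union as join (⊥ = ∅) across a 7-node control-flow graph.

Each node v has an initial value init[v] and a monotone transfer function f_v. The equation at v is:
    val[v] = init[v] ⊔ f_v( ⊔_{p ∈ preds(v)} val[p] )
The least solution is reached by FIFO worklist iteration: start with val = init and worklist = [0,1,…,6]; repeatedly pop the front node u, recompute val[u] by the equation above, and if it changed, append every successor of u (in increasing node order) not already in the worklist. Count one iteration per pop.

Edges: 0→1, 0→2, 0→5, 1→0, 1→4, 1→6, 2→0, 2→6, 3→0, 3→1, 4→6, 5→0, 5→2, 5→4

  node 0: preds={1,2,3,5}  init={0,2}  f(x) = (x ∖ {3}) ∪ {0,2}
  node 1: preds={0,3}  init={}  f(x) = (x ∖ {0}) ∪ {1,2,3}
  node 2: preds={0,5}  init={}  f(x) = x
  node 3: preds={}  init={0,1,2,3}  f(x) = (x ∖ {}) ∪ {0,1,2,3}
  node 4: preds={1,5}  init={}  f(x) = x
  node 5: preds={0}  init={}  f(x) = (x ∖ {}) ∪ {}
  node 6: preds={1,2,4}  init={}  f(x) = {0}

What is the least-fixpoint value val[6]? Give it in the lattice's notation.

Iteration log — 11 steps:
  step 1. node 0  ⊔preds={0,1,2,3}  new={0,1,2}  old={0,2}  +wl: 
  step 2. node 1  ⊔preds={0,1,2,3}  new={1,2,3}  old={}  +wl: 0
  step 3. node 2  ⊔preds={0,1,2}  new={0,1,2}  old={}  +wl: 
  step 4. node 3  ⊔preds={}  new={0,1,2,3}  stable
  step 5. node 4  ⊔preds={1,2,3}  new={1,2,3}  old={}  +wl: 
  step 6. node 5  ⊔preds={0,1,2}  new={0,1,2}  old={}  +wl: 2,4
  step 7. node 6  ⊔preds={0,1,2,3}  new={0}  old={}  +wl: 
  step 8. node 0  ⊔preds={0,1,2,3}  new={0,1,2}  stable
  step 9. node 2  ⊔preds={0,1,2}  new={0,1,2}  stable
  step 10. node 4  ⊔preds={0,1,2,3}  new={0,1,2,3}  old={1,2,3}  +wl: 6
  step 11. node 6  ⊔preds={0,1,2,3}  new={0}  stable

Least fixpoint reached:
  node 0: {0,1,2}
  node 1: {1,2,3}
  node 2: {0,1,2}
  node 3: {0,1,2,3}
  node 4: {0,1,2,3}
  node 5: {0,1,2}
  node 6: {0}

{0}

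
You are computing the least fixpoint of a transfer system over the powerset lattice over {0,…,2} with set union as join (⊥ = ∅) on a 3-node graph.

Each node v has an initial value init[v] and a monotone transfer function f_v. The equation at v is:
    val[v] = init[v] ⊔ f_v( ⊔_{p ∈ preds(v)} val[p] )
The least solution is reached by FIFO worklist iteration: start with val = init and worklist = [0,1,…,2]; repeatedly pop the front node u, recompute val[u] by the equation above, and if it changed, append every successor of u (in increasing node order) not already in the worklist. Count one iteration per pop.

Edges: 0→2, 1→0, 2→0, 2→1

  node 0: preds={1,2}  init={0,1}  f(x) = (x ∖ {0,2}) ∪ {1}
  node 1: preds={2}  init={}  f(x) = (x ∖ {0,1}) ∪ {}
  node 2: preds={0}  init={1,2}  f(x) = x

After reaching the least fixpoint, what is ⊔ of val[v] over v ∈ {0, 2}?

Worklist (5 pops):
  #1 pop 0: in={1,2} → {0,1} (no change)
  #2 pop 1: in={1,2} → {2} (was {}); enqueue [0]
  #3 pop 2: in={0,1} → {0,1,2} (was {1,2}); enqueue [1]
  #4 pop 0: in={0,1,2} → {0,1} (no change)
  #5 pop 1: in={0,1,2} → {2} (no change)

Fixpoint:
  val[0] = {0,1}
  val[1] = {2}
  val[2] = {0,1,2}

{0,1,2}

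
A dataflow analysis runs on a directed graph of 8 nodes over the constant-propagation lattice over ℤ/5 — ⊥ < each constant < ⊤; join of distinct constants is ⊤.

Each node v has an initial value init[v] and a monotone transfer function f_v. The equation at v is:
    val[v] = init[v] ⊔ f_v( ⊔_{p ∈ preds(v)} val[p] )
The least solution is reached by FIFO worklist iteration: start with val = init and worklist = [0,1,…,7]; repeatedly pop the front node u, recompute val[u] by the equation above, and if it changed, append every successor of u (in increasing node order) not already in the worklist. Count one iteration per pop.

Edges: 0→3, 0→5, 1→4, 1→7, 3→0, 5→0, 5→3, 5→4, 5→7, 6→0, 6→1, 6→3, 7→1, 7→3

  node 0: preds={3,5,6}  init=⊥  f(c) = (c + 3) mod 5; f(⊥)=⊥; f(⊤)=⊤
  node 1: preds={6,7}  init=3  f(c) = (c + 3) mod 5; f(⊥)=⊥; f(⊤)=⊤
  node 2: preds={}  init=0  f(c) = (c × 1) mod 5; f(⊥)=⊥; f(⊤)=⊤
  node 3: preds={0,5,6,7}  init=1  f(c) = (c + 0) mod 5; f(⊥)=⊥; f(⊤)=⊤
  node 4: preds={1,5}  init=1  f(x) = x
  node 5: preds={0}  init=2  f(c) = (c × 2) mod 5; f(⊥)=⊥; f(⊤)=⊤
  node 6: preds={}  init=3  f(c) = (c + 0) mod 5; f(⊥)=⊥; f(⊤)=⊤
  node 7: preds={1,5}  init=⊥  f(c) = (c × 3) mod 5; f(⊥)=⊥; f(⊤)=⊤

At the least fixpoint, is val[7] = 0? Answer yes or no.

Worklist (12 pops):
  #1 pop 0: in=⊤ → ⊤ (was ⊥); enqueue []
  #2 pop 1: in=3 → ⊤ (was 3); enqueue []
  #3 pop 2: in=⊥ → 0 (no change)
  #4 pop 3: in=⊤ → ⊤ (was 1); enqueue [0]
  #5 pop 4: in=⊤ → ⊤ (was 1); enqueue []
  #6 pop 5: in=⊤ → ⊤ (was 2); enqueue [3,4]
  #7 pop 6: in=⊥ → 3 (no change)
  #8 pop 7: in=⊤ → ⊤ (was ⊥); enqueue [1]
  #9 pop 0: in=⊤ → ⊤ (no change)
  #10 pop 3: in=⊤ → ⊤ (no change)
  #11 pop 4: in=⊤ → ⊤ (no change)
  #12 pop 1: in=⊤ → ⊤ (no change)

Fixpoint:
  val[0] = ⊤
  val[1] = ⊤
  val[2] = 0
  val[3] = ⊤
  val[4] = ⊤
  val[5] = ⊤
  val[6] = 3
  val[7] = ⊤

no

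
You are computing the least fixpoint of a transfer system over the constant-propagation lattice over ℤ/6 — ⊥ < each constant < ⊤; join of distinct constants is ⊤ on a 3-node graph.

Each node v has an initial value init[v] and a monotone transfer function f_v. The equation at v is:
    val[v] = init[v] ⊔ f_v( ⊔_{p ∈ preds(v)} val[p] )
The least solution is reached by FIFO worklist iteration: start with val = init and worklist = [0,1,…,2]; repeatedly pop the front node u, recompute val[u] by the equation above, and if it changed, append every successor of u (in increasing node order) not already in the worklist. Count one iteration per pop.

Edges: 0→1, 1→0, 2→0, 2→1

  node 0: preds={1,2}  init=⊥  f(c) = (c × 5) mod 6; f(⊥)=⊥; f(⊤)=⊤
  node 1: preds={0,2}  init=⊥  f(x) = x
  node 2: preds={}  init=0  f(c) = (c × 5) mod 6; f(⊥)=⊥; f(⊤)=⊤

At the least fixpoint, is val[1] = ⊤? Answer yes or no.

Trace (4 dequeues):
  [1] u=0 | in 0 | out 0 | prev ⊥ | push {}
  [2] u=1 | in 0 | out 0 | prev ⊥ | push {0}
  [3] u=2 | in ⊥ | out 0 | ==
  [4] u=0 | in 0 | out 0 | ==

Converged values:
  [0] 0
  [1] 0
  [2] 0

no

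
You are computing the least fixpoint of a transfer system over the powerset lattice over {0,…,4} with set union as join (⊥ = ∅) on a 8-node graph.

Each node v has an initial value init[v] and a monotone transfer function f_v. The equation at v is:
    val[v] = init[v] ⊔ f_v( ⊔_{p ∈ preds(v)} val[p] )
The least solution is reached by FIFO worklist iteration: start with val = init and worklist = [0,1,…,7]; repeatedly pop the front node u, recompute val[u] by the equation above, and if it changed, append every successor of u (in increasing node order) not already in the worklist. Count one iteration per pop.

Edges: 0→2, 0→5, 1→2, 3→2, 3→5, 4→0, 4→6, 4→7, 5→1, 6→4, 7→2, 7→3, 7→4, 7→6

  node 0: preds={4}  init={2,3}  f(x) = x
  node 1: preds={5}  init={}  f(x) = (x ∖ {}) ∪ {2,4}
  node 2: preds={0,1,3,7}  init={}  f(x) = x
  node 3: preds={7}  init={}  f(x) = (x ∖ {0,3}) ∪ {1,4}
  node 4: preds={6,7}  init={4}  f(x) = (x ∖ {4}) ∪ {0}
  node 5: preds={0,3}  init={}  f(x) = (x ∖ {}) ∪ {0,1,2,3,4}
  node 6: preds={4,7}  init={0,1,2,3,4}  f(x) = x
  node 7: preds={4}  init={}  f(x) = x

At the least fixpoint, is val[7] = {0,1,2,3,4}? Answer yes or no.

yes

Worklist (16 pops):
  #1 pop 0: in={4} → {2,3,4} (was {2,3}); enqueue []
  #2 pop 1: in={} → {2,4} (was {}); enqueue []
  #3 pop 2: in={2,3,4} → {2,3,4} (was {}); enqueue []
  #4 pop 3: in={} → {1,4} (was {}); enqueue [2]
  #5 pop 4: in={0,1,2,3,4} → {0,1,2,3,4} (was {4}); enqueue [0]
  #6 pop 5: in={1,2,3,4} → {0,1,2,3,4} (was {}); enqueue [1]
  #7 pop 6: in={0,1,2,3,4} → {0,1,2,3,4} (no change)
  #8 pop 7: in={0,1,2,3,4} → {0,1,2,3,4} (was {}); enqueue [3,4,6]
  #9 pop 2: in={0,1,2,3,4} → {0,1,2,3,4} (was {2,3,4}); enqueue []
  #10 pop 0: in={0,1,2,3,4} → {0,1,2,3,4} (was {2,3,4}); enqueue [2,5]
  #11 pop 1: in={0,1,2,3,4} → {0,1,2,3,4} (was {2,4}); enqueue []
  #12 pop 3: in={0,1,2,3,4} → {1,2,4} (was {1,4}); enqueue []
  #13 pop 4: in={0,1,2,3,4} → {0,1,2,3,4} (no change)
  #14 pop 6: in={0,1,2,3,4} → {0,1,2,3,4} (no change)
  #15 pop 2: in={0,1,2,3,4} → {0,1,2,3,4} (no change)
  #16 pop 5: in={0,1,2,3,4} → {0,1,2,3,4} (no change)

Fixpoint:
  val[0] = {0,1,2,3,4}
  val[1] = {0,1,2,3,4}
  val[2] = {0,1,2,3,4}
  val[3] = {1,2,4}
  val[4] = {0,1,2,3,4}
  val[5] = {0,1,2,3,4}
  val[6] = {0,1,2,3,4}
  val[7] = {0,1,2,3,4}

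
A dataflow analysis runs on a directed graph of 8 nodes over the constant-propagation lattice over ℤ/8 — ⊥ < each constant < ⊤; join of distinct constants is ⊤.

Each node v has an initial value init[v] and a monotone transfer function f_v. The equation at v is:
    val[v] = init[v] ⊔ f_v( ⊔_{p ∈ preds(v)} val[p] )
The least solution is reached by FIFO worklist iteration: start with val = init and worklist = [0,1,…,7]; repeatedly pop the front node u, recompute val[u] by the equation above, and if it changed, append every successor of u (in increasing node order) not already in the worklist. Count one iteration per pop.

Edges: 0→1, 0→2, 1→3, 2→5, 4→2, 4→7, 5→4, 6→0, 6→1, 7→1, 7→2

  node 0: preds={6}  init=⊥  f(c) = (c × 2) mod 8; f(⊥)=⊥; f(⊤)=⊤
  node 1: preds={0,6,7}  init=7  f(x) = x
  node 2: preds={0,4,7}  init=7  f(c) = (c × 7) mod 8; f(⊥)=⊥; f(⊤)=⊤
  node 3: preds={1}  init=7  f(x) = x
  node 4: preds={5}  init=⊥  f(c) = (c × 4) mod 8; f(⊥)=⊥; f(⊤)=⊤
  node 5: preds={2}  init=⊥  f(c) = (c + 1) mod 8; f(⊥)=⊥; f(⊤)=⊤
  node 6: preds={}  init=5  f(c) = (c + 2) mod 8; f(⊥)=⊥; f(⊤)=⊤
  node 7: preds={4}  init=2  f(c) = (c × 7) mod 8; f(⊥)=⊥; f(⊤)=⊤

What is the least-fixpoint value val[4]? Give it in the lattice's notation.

⊤

Worklist (13 pops):
  #1 pop 0: in=5 → 2 (was ⊥); enqueue []
  #2 pop 1: in=⊤ → ⊤ (was 7); enqueue []
  #3 pop 2: in=2 → ⊤ (was 7); enqueue []
  #4 pop 3: in=⊤ → ⊤ (was 7); enqueue []
  #5 pop 4: in=⊥ → ⊥ (no change)
  #6 pop 5: in=⊤ → ⊤ (was ⊥); enqueue [4]
  #7 pop 6: in=⊥ → 5 (no change)
  #8 pop 7: in=⊥ → 2 (no change)
  #9 pop 4: in=⊤ → ⊤ (was ⊥); enqueue [2,7]
  #10 pop 2: in=⊤ → ⊤ (no change)
  #11 pop 7: in=⊤ → ⊤ (was 2); enqueue [1,2]
  #12 pop 1: in=⊤ → ⊤ (no change)
  #13 pop 2: in=⊤ → ⊤ (no change)

Fixpoint:
  val[0] = 2
  val[1] = ⊤
  val[2] = ⊤
  val[3] = ⊤
  val[4] = ⊤
  val[5] = ⊤
  val[6] = 5
  val[7] = ⊤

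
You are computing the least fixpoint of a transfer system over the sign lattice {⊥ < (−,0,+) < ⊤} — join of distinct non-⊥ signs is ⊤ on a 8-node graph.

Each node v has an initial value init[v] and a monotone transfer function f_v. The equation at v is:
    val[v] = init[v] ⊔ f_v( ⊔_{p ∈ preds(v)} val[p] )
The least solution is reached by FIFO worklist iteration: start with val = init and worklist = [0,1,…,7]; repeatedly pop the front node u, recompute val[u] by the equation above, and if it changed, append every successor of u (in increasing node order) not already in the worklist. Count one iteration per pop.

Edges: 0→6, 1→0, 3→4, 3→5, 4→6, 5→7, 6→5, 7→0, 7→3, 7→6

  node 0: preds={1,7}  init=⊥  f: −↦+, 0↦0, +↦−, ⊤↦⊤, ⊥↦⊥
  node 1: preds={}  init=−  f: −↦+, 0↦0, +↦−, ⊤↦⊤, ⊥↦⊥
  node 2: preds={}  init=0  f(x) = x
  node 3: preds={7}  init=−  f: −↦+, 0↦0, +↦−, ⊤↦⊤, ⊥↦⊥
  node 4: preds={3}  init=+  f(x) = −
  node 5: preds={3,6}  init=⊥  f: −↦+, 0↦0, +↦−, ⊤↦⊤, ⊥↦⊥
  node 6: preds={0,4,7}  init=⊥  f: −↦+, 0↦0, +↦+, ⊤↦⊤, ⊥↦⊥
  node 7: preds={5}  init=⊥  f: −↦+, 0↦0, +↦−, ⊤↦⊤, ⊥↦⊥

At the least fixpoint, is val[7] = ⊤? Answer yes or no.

yes

Trace (18 dequeues):
  [1] u=0 | in − | out + | prev ⊥ | push {}
  [2] u=1 | in ⊥ | out − | ==
  [3] u=2 | in ⊥ | out 0 | ==
  [4] u=3 | in ⊥ | out − | ==
  [5] u=4 | in − | out ⊤ | prev + | push {}
  [6] u=5 | in − | out + | prev ⊥ | push {}
  [7] u=6 | in ⊤ | out ⊤ | prev ⊥ | push {5}
  [8] u=7 | in + | out − | prev ⊥ | push {0,3,6}
  [9] u=5 | in ⊤ | out ⊤ | prev + | push {7}
  [10] u=0 | in − | out + | ==
  [11] u=3 | in − | out ⊤ | prev − | push {4,5}
  [12] u=6 | in ⊤ | out ⊤ | ==
  [13] u=7 | in ⊤ | out ⊤ | prev − | push {0,3,6}
  [14] u=4 | in ⊤ | out ⊤ | ==
  [15] u=5 | in ⊤ | out ⊤ | ==
  [16] u=0 | in ⊤ | out ⊤ | prev + | push {}
  [17] u=3 | in ⊤ | out ⊤ | ==
  [18] u=6 | in ⊤ | out ⊤ | ==

Converged values:
  [0] ⊤
  [1] −
  [2] 0
  [3] ⊤
  [4] ⊤
  [5] ⊤
  [6] ⊤
  [7] ⊤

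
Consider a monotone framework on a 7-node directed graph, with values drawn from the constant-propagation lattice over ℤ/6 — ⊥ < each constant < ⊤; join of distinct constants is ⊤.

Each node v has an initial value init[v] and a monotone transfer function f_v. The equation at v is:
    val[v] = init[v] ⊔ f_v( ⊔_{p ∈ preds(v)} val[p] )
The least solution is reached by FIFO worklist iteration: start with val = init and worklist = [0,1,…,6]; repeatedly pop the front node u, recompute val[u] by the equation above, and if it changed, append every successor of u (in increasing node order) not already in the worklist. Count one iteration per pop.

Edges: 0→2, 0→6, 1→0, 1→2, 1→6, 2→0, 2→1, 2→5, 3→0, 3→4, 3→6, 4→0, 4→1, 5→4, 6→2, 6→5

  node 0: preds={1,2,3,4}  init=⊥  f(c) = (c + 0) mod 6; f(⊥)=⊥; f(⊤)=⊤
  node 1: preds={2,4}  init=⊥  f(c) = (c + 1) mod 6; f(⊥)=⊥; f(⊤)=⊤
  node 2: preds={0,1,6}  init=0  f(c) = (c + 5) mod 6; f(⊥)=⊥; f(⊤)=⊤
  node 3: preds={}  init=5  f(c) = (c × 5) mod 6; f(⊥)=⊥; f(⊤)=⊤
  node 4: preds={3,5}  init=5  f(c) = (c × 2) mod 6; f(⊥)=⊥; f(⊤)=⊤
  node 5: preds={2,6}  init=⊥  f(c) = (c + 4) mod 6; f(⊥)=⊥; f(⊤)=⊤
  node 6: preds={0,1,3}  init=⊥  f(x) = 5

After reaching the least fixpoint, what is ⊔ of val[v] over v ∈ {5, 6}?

⊤

Iteration log — 12 steps:
  step 1. node 0  ⊔preds=⊤  new=⊤  old=⊥  +wl: 
  step 2. node 1  ⊔preds=⊤  new=⊤  old=⊥  +wl: 0
  step 3. node 2  ⊔preds=⊤  new=⊤  old=0  +wl: 1
  step 4. node 3  ⊔preds=⊥  new=5  stable
  step 5. node 4  ⊔preds=5  new=⊤  old=5  +wl: 
  step 6. node 5  ⊔preds=⊤  new=⊤  old=⊥  +wl: 4
  step 7. node 6  ⊔preds=⊤  new=5  old=⊥  +wl: 2,5
  step 8. node 0  ⊔preds=⊤  new=⊤  stable
  step 9. node 1  ⊔preds=⊤  new=⊤  stable
  step 10. node 4  ⊔preds=⊤  new=⊤  stable
  step 11. node 2  ⊔preds=⊤  new=⊤  stable
  step 12. node 5  ⊔preds=⊤  new=⊤  stable

Least fixpoint reached:
  node 0: ⊤
  node 1: ⊤
  node 2: ⊤
  node 3: 5
  node 4: ⊤
  node 5: ⊤
  node 6: 5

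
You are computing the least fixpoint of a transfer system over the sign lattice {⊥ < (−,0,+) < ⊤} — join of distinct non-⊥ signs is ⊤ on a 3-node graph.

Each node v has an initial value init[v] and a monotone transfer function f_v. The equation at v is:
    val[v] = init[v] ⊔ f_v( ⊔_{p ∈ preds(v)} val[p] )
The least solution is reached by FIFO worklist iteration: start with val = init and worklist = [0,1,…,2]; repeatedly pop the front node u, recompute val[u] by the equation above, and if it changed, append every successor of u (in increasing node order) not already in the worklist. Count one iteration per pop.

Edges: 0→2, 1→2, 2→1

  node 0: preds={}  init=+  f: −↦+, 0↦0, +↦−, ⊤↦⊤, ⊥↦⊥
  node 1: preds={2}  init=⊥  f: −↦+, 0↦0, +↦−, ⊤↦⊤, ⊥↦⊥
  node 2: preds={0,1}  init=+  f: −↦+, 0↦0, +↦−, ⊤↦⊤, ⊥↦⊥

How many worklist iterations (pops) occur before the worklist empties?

5

Iteration log — 5 steps:
  step 1. node 0  ⊔preds=⊥  new=+  stable
  step 2. node 1  ⊔preds=+  new=−  old=⊥  +wl: 
  step 3. node 2  ⊔preds=⊤  new=⊤  old=+  +wl: 1
  step 4. node 1  ⊔preds=⊤  new=⊤  old=−  +wl: 2
  step 5. node 2  ⊔preds=⊤  new=⊤  stable

Least fixpoint reached:
  node 0: +
  node 1: ⊤
  node 2: ⊤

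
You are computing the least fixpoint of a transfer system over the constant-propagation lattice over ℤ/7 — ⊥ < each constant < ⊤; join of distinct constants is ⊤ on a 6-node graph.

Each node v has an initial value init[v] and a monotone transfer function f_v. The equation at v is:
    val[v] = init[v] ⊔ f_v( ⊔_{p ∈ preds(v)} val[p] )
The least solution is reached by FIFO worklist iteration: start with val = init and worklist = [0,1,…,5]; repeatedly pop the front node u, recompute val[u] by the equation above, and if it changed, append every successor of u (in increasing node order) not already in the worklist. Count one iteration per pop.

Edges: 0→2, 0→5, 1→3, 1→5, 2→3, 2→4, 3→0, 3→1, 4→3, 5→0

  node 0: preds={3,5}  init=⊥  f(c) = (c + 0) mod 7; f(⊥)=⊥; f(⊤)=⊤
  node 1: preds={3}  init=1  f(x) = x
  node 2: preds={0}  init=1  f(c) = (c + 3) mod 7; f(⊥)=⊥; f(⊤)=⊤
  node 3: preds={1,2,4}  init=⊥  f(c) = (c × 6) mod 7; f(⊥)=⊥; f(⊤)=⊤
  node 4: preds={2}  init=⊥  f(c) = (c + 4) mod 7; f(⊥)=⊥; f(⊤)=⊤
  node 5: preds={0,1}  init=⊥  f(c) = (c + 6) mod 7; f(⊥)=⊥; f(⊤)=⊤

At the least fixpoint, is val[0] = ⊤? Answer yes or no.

Worklist (16 pops):
  #1 pop 0: in=⊥ → ⊥ (no change)
  #2 pop 1: in=⊥ → 1 (no change)
  #3 pop 2: in=⊥ → 1 (no change)
  #4 pop 3: in=1 → 6 (was ⊥); enqueue [0,1]
  #5 pop 4: in=1 → 5 (was ⊥); enqueue [3]
  #6 pop 5: in=1 → 0 (was ⊥); enqueue []
  #7 pop 0: in=⊤ → ⊤ (was ⊥); enqueue [2,5]
  #8 pop 1: in=6 → ⊤ (was 1); enqueue []
  #9 pop 3: in=⊤ → ⊤ (was 6); enqueue [0,1]
  #10 pop 2: in=⊤ → ⊤ (was 1); enqueue [3,4]
  #11 pop 5: in=⊤ → ⊤ (was 0); enqueue []
  #12 pop 0: in=⊤ → ⊤ (no change)
  #13 pop 1: in=⊤ → ⊤ (no change)
  #14 pop 3: in=⊤ → ⊤ (no change)
  #15 pop 4: in=⊤ → ⊤ (was 5); enqueue [3]
  #16 pop 3: in=⊤ → ⊤ (no change)

Fixpoint:
  val[0] = ⊤
  val[1] = ⊤
  val[2] = ⊤
  val[3] = ⊤
  val[4] = ⊤
  val[5] = ⊤

yes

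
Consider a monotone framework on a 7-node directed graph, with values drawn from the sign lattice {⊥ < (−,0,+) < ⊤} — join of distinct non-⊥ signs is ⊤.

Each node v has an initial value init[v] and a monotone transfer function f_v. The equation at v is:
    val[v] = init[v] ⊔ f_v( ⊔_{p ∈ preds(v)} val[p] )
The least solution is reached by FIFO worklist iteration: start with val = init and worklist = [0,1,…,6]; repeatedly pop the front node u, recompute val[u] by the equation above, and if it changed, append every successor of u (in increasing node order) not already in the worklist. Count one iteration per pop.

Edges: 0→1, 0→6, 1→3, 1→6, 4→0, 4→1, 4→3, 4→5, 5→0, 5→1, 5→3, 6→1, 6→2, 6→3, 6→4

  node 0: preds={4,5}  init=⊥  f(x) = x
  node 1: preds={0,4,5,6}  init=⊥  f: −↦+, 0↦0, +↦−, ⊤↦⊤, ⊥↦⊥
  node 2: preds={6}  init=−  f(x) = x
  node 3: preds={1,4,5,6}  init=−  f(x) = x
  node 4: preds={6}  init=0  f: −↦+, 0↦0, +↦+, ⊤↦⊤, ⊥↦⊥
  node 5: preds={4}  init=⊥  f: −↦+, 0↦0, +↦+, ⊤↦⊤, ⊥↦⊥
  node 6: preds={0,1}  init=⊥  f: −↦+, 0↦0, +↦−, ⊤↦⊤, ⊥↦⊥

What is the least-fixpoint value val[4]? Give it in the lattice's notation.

0

Worklist (12 pops):
  #1 pop 0: in=0 → 0 (was ⊥); enqueue []
  #2 pop 1: in=0 → 0 (was ⊥); enqueue []
  #3 pop 2: in=⊥ → − (no change)
  #4 pop 3: in=0 → ⊤ (was −); enqueue []
  #5 pop 4: in=⊥ → 0 (no change)
  #6 pop 5: in=0 → 0 (was ⊥); enqueue [0,1,3]
  #7 pop 6: in=0 → 0 (was ⊥); enqueue [2,4]
  #8 pop 0: in=0 → 0 (no change)
  #9 pop 1: in=0 → 0 (no change)
  #10 pop 3: in=0 → ⊤ (no change)
  #11 pop 2: in=0 → ⊤ (was −); enqueue []
  #12 pop 4: in=0 → 0 (no change)

Fixpoint:
  val[0] = 0
  val[1] = 0
  val[2] = ⊤
  val[3] = ⊤
  val[4] = 0
  val[5] = 0
  val[6] = 0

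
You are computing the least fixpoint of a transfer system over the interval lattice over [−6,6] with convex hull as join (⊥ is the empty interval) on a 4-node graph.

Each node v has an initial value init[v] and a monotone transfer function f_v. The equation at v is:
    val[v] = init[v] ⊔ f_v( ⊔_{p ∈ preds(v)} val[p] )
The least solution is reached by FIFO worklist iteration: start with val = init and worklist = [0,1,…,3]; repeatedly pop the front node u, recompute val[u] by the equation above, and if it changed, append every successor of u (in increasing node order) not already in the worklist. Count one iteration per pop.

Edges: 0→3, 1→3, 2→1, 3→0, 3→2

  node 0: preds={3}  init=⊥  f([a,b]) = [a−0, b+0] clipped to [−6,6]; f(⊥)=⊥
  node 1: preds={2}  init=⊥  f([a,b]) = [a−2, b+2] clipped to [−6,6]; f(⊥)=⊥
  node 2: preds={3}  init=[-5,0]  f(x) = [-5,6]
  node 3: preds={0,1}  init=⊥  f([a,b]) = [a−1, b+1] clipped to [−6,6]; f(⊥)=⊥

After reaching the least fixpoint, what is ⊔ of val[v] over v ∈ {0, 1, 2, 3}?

[-6,6]

Trace (11 dequeues):
  [1] u=0 | in ⊥ | out ⊥ | ==
  [2] u=1 | in [-5,0] | out [-6,2] | prev ⊥ | push {}
  [3] u=2 | in ⊥ | out [-5,6] | prev [-5,0] | push {1}
  [4] u=3 | in [-6,2] | out [-6,3] | prev ⊥ | push {0,2}
  [5] u=1 | in [-5,6] | out [-6,6] | prev [-6,2] | push {3}
  [6] u=0 | in [-6,3] | out [-6,3] | prev ⊥ | push {}
  [7] u=2 | in [-6,3] | out [-5,6] | ==
  [8] u=3 | in [-6,6] | out [-6,6] | prev [-6,3] | push {0,2}
  [9] u=0 | in [-6,6] | out [-6,6] | prev [-6,3] | push {3}
  [10] u=2 | in [-6,6] | out [-5,6] | ==
  [11] u=3 | in [-6,6] | out [-6,6] | ==

Converged values:
  [0] [-6,6]
  [1] [-6,6]
  [2] [-5,6]
  [3] [-6,6]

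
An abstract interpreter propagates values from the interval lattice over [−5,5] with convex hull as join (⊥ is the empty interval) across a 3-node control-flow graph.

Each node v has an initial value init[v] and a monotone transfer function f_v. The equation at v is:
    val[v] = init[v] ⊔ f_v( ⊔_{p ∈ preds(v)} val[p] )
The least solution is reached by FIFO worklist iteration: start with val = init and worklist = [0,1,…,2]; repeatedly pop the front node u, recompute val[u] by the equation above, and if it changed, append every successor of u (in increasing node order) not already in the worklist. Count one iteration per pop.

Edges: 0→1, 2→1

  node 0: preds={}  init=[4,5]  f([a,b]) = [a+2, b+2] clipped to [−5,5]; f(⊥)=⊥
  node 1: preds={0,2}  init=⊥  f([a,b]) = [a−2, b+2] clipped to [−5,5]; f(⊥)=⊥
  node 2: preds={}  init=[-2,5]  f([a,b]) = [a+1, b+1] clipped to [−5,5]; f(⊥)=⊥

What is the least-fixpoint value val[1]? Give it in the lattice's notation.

Trace (3 dequeues):
  [1] u=0 | in ⊥ | out [4,5] | ==
  [2] u=1 | in [-2,5] | out [-4,5] | prev ⊥ | push {}
  [3] u=2 | in ⊥ | out [-2,5] | ==

Converged values:
  [0] [4,5]
  [1] [-4,5]
  [2] [-2,5]

[-4,5]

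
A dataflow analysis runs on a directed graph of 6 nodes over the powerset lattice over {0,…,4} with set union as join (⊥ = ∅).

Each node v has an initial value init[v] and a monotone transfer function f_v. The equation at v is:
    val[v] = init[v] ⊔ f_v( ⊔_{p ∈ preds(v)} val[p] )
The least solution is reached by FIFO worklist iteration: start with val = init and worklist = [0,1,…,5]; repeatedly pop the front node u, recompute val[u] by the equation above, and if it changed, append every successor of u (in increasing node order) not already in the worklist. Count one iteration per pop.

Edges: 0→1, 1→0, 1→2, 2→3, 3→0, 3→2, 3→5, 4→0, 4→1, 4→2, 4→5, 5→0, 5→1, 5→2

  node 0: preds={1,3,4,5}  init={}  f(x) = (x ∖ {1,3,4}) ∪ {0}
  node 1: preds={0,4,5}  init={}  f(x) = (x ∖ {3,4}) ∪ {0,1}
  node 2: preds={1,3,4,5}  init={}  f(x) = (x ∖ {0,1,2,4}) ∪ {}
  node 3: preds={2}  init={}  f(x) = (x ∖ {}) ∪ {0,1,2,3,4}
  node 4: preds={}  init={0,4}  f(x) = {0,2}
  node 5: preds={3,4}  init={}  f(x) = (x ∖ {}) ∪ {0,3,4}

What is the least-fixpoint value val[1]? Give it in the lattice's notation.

{0,1,2}

Worklist (12 pops):
  #1 pop 0: in={0,4} → {0} (was {}); enqueue []
  #2 pop 1: in={0,4} → {0,1} (was {}); enqueue [0]
  #3 pop 2: in={0,1,4} → {} (no change)
  #4 pop 3: in={} → {0,1,2,3,4} (was {}); enqueue [2]
  #5 pop 4: in={} → {0,2,4} (was {0,4}); enqueue [1]
  #6 pop 5: in={0,1,2,3,4} → {0,1,2,3,4} (was {}); enqueue []
  #7 pop 0: in={0,1,2,3,4} → {0,2} (was {0}); enqueue []
  #8 pop 2: in={0,1,2,3,4} → {3} (was {}); enqueue [3]
  #9 pop 1: in={0,1,2,3,4} → {0,1,2} (was {0,1}); enqueue [0,2]
  #10 pop 3: in={3} → {0,1,2,3,4} (no change)
  #11 pop 0: in={0,1,2,3,4} → {0,2} (no change)
  #12 pop 2: in={0,1,2,3,4} → {3} (no change)

Fixpoint:
  val[0] = {0,2}
  val[1] = {0,1,2}
  val[2] = {3}
  val[3] = {0,1,2,3,4}
  val[4] = {0,2,4}
  val[5] = {0,1,2,3,4}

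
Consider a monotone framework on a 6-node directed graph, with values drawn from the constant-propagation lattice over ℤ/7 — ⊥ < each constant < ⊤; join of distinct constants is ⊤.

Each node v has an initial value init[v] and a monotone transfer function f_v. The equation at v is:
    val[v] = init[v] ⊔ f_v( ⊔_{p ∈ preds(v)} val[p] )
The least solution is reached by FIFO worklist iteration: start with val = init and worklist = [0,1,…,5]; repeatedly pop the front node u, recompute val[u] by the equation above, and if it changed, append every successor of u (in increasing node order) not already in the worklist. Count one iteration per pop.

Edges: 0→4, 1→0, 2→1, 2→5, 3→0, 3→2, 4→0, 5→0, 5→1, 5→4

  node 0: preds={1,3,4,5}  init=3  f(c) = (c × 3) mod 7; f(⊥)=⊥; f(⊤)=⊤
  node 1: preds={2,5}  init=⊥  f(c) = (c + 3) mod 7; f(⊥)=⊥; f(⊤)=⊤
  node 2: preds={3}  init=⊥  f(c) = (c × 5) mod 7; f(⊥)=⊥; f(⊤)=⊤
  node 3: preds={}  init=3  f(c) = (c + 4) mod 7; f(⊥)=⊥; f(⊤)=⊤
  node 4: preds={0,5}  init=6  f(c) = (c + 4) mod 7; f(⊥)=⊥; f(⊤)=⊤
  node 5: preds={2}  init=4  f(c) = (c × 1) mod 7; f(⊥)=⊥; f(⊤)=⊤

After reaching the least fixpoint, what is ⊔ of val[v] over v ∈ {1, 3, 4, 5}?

Trace (10 dequeues):
  [1] u=0 | in ⊤ | out ⊤ | prev 3 | push {}
  [2] u=1 | in 4 | out 0 | prev ⊥ | push {0}
  [3] u=2 | in 3 | out 1 | prev ⊥ | push {1}
  [4] u=3 | in ⊥ | out 3 | ==
  [5] u=4 | in ⊤ | out ⊤ | prev 6 | push {}
  [6] u=5 | in 1 | out ⊤ | prev 4 | push {4}
  [7] u=0 | in ⊤ | out ⊤ | ==
  [8] u=1 | in ⊤ | out ⊤ | prev 0 | push {0}
  [9] u=4 | in ⊤ | out ⊤ | ==
  [10] u=0 | in ⊤ | out ⊤ | ==

Converged values:
  [0] ⊤
  [1] ⊤
  [2] 1
  [3] 3
  [4] ⊤
  [5] ⊤

⊤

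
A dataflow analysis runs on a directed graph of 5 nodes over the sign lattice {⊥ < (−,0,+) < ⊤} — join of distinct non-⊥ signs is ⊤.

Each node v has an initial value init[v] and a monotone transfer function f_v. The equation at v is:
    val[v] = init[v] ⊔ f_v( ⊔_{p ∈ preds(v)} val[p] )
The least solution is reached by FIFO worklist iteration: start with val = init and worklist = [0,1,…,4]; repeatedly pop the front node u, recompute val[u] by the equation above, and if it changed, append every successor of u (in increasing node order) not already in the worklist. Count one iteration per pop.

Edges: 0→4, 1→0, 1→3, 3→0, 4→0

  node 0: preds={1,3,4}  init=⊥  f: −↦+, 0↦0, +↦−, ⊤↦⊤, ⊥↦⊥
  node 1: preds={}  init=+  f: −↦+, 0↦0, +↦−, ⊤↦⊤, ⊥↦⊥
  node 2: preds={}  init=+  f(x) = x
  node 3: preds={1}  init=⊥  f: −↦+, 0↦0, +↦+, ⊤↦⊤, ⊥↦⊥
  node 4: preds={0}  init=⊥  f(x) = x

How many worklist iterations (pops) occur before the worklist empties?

Trace (8 dequeues):
  [1] u=0 | in + | out − | prev ⊥ | push {}
  [2] u=1 | in ⊥ | out + | ==
  [3] u=2 | in ⊥ | out + | ==
  [4] u=3 | in + | out + | prev ⊥ | push {0}
  [5] u=4 | in − | out − | prev ⊥ | push {}
  [6] u=0 | in ⊤ | out ⊤ | prev − | push {4}
  [7] u=4 | in ⊤ | out ⊤ | prev − | push {0}
  [8] u=0 | in ⊤ | out ⊤ | ==

Converged values:
  [0] ⊤
  [1] +
  [2] +
  [3] +
  [4] ⊤

8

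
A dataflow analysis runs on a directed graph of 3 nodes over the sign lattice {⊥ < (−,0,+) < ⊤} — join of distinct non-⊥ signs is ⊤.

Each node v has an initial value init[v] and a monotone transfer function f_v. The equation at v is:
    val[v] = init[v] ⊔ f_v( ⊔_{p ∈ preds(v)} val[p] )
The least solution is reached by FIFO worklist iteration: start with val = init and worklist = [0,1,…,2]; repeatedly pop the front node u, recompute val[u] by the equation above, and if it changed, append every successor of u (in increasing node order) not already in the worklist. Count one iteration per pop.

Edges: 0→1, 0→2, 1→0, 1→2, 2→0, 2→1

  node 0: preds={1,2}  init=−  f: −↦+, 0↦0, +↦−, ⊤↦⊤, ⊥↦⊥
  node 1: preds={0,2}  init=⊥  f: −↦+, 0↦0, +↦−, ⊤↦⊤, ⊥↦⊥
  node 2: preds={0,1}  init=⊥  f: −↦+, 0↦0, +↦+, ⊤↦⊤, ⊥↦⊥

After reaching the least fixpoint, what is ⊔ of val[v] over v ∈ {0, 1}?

⊤

Trace (7 dequeues):
  [1] u=0 | in ⊥ | out − | ==
  [2] u=1 | in − | out + | prev ⊥ | push {0}
  [3] u=2 | in ⊤ | out ⊤ | prev ⊥ | push {1}
  [4] u=0 | in ⊤ | out ⊤ | prev − | push {2}
  [5] u=1 | in ⊤ | out ⊤ | prev + | push {0}
  [6] u=2 | in ⊤ | out ⊤ | ==
  [7] u=0 | in ⊤ | out ⊤ | ==

Converged values:
  [0] ⊤
  [1] ⊤
  [2] ⊤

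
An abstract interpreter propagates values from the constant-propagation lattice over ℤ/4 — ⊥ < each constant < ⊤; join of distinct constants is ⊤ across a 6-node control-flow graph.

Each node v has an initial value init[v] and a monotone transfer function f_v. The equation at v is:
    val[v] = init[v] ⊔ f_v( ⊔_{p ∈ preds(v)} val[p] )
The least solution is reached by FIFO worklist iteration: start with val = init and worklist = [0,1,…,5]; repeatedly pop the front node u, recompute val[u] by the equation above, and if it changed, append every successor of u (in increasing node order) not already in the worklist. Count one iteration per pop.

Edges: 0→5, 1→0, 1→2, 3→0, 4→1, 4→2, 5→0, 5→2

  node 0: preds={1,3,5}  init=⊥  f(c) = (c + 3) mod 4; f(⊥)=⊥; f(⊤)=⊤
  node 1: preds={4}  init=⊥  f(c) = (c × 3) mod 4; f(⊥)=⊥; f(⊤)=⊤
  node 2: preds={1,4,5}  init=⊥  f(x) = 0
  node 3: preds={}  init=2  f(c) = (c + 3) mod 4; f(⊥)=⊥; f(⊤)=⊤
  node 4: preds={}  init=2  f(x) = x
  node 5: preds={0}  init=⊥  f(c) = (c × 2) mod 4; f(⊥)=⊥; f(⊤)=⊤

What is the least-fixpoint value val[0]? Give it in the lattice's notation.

1

Iteration log — 8 steps:
  step 1. node 0  ⊔preds=2  new=1  old=⊥  +wl: 
  step 2. node 1  ⊔preds=2  new=2  old=⊥  +wl: 0
  step 3. node 2  ⊔preds=2  new=0  old=⊥  +wl: 
  step 4. node 3  ⊔preds=⊥  new=2  stable
  step 5. node 4  ⊔preds=⊥  new=2  stable
  step 6. node 5  ⊔preds=1  new=2  old=⊥  +wl: 2
  step 7. node 0  ⊔preds=2  new=1  stable
  step 8. node 2  ⊔preds=2  new=0  stable

Least fixpoint reached:
  node 0: 1
  node 1: 2
  node 2: 0
  node 3: 2
  node 4: 2
  node 5: 2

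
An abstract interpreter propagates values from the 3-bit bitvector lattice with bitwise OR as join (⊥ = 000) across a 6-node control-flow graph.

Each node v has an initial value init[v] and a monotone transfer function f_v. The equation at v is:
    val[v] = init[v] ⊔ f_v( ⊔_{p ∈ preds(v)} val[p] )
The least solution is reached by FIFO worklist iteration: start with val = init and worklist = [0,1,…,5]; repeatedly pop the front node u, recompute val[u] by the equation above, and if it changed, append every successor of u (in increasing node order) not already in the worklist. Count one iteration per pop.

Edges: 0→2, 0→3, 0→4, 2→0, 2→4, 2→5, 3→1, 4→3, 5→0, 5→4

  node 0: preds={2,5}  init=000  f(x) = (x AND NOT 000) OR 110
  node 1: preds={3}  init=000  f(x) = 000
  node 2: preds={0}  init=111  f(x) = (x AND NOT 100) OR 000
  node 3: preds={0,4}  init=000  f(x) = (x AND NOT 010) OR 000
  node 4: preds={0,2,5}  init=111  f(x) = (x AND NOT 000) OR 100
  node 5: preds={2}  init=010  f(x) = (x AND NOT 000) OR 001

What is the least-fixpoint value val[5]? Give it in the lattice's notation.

Worklist (9 pops):
  #1 pop 0: in=111 → 111 (was 000); enqueue []
  #2 pop 1: in=000 → 000 (no change)
  #3 pop 2: in=111 → 111 (no change)
  #4 pop 3: in=111 → 101 (was 000); enqueue [1]
  #5 pop 4: in=111 → 111 (no change)
  #6 pop 5: in=111 → 111 (was 010); enqueue [0,4]
  #7 pop 1: in=101 → 000 (no change)
  #8 pop 0: in=111 → 111 (no change)
  #9 pop 4: in=111 → 111 (no change)

Fixpoint:
  val[0] = 111
  val[1] = 000
  val[2] = 111
  val[3] = 101
  val[4] = 111
  val[5] = 111

111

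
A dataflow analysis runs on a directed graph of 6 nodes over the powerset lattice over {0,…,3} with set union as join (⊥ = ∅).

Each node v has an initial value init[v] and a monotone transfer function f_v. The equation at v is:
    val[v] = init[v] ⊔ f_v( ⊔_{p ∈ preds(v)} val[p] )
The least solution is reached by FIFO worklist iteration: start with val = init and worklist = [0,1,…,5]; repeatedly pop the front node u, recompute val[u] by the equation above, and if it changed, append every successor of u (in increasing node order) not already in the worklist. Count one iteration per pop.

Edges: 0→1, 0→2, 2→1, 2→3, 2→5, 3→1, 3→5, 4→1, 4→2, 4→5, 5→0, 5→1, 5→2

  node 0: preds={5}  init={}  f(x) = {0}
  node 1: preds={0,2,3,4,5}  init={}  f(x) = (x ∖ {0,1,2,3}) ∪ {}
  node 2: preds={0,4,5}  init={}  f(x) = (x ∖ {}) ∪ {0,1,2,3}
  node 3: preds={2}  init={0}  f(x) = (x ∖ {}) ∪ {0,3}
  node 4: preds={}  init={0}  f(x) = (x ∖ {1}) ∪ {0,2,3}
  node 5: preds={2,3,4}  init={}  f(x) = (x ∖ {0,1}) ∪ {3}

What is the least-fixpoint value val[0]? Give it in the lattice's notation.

{0}

Trace (9 dequeues):
  [1] u=0 | in {} | out {0} | prev {} | push {}
  [2] u=1 | in {0} | out {} | ==
  [3] u=2 | in {0} | out {0,1,2,3} | prev {} | push {1}
  [4] u=3 | in {0,1,2,3} | out {0,1,2,3} | prev {0} | push {}
  [5] u=4 | in {} | out {0,2,3} | prev {0} | push {2}
  [6] u=5 | in {0,1,2,3} | out {2,3} | prev {} | push {0}
  [7] u=1 | in {0,1,2,3} | out {} | ==
  [8] u=2 | in {0,2,3} | out {0,1,2,3} | ==
  [9] u=0 | in {2,3} | out {0} | ==

Converged values:
  [0] {0}
  [1] {}
  [2] {0,1,2,3}
  [3] {0,1,2,3}
  [4] {0,2,3}
  [5] {2,3}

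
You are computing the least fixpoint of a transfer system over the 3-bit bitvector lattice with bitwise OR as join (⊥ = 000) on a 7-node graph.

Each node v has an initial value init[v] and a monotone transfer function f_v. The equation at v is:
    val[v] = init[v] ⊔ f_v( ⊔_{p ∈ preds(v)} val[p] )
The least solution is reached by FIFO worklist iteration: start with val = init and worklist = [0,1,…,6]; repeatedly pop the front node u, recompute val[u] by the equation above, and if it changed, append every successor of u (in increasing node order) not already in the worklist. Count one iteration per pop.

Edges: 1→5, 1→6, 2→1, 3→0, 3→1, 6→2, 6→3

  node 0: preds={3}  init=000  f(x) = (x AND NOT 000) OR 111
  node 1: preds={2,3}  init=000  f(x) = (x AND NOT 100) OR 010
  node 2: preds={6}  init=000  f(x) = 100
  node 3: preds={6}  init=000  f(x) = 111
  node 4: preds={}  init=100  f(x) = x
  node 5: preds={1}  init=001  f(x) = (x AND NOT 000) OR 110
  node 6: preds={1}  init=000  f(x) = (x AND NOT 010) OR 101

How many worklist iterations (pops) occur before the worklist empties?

13

Worklist (13 pops):
  #1 pop 0: in=000 → 111 (was 000); enqueue []
  #2 pop 1: in=000 → 010 (was 000); enqueue []
  #3 pop 2: in=000 → 100 (was 000); enqueue [1]
  #4 pop 3: in=000 → 111 (was 000); enqueue [0]
  #5 pop 4: in=000 → 100 (no change)
  #6 pop 5: in=010 → 111 (was 001); enqueue []
  #7 pop 6: in=010 → 101 (was 000); enqueue [2,3]
  #8 pop 1: in=111 → 011 (was 010); enqueue [5,6]
  #9 pop 0: in=111 → 111 (no change)
  #10 pop 2: in=101 → 100 (no change)
  #11 pop 3: in=101 → 111 (no change)
  #12 pop 5: in=011 → 111 (no change)
  #13 pop 6: in=011 → 101 (no change)

Fixpoint:
  val[0] = 111
  val[1] = 011
  val[2] = 100
  val[3] = 111
  val[4] = 100
  val[5] = 111
  val[6] = 101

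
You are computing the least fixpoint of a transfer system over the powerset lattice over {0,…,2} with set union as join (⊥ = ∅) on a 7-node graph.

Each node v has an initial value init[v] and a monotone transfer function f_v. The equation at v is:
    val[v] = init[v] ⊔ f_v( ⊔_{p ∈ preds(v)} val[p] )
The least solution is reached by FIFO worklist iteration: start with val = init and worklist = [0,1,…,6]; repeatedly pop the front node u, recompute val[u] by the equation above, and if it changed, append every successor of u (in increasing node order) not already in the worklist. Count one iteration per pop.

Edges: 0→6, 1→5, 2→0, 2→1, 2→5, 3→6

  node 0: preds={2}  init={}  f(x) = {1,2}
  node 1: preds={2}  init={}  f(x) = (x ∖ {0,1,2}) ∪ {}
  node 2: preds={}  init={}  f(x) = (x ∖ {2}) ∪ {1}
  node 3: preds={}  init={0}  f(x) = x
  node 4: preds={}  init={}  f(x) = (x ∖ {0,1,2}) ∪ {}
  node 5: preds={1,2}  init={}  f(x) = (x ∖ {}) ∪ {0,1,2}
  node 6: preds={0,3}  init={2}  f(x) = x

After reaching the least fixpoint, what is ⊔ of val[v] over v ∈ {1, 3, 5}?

Trace (9 dequeues):
  [1] u=0 | in {} | out {1,2} | prev {} | push {}
  [2] u=1 | in {} | out {} | ==
  [3] u=2 | in {} | out {1} | prev {} | push {0,1}
  [4] u=3 | in {} | out {0} | ==
  [5] u=4 | in {} | out {} | ==
  [6] u=5 | in {1} | out {0,1,2} | prev {} | push {}
  [7] u=6 | in {0,1,2} | out {0,1,2} | prev {2} | push {}
  [8] u=0 | in {1} | out {1,2} | ==
  [9] u=1 | in {1} | out {} | ==

Converged values:
  [0] {1,2}
  [1] {}
  [2] {1}
  [3] {0}
  [4] {}
  [5] {0,1,2}
  [6] {0,1,2}

{0,1,2}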